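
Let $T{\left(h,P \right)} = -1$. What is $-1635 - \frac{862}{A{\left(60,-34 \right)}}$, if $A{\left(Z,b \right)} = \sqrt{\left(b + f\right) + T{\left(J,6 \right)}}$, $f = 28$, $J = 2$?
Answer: $-1635 + \frac{862 i \sqrt{7}}{7} \approx -1635.0 + 325.81 i$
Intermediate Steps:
$A{\left(Z,b \right)} = \sqrt{27 + b}$ ($A{\left(Z,b \right)} = \sqrt{\left(b + 28\right) - 1} = \sqrt{\left(28 + b\right) - 1} = \sqrt{27 + b}$)
$-1635 - \frac{862}{A{\left(60,-34 \right)}} = -1635 - \frac{862}{\sqrt{27 - 34}} = -1635 - \frac{862}{\sqrt{-7}} = -1635 - \frac{862}{i \sqrt{7}} = -1635 - 862 \left(- \frac{i \sqrt{7}}{7}\right) = -1635 - - \frac{862 i \sqrt{7}}{7} = -1635 + \frac{862 i \sqrt{7}}{7}$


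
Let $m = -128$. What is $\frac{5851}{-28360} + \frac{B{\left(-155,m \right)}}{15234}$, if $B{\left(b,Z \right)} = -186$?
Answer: $- \frac{15734849}{72006040} \approx -0.21852$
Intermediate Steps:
$\frac{5851}{-28360} + \frac{B{\left(-155,m \right)}}{15234} = \frac{5851}{-28360} - \frac{186}{15234} = 5851 \left(- \frac{1}{28360}\right) - \frac{31}{2539} = - \frac{5851}{28360} - \frac{31}{2539} = - \frac{15734849}{72006040}$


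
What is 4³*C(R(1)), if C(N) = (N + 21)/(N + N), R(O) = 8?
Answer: 116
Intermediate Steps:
C(N) = (21 + N)/(2*N) (C(N) = (21 + N)/((2*N)) = (21 + N)*(1/(2*N)) = (21 + N)/(2*N))
4³*C(R(1)) = 4³*((½)*(21 + 8)/8) = 64*((½)*(⅛)*29) = 64*(29/16) = 116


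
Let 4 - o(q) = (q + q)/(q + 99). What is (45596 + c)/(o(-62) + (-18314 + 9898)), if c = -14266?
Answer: -115921/31112 ≈ -3.7259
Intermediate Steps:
o(q) = 4 - 2*q/(99 + q) (o(q) = 4 - (q + q)/(q + 99) = 4 - 2*q/(99 + q))
(45596 + c)/(o(-62) + (-18314 + 9898)) = (45596 - 14266)/(2*(198 - 62)/(99 - 62) + (-18314 + 9898)) = 31330/(2*136/37 - 8416) = 31330/(2*(1/37)*136 - 8416) = 31330/(272/37 - 8416) = 31330/(-311120/37) = 31330*(-37/311120) = -115921/31112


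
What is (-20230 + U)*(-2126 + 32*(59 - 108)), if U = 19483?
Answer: 2759418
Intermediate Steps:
(-20230 + U)*(-2126 + 32*(59 - 108)) = (-20230 + 19483)*(-2126 + 32*(59 - 108)) = -747*(-2126 + 32*(-49)) = -747*(-2126 - 1568) = -747*(-3694) = 2759418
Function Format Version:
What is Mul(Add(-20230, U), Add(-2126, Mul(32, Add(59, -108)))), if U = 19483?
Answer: 2759418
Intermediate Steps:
Mul(Add(-20230, U), Add(-2126, Mul(32, Add(59, -108)))) = Mul(Add(-20230, 19483), Add(-2126, Mul(32, Add(59, -108)))) = Mul(-747, Add(-2126, Mul(32, -49))) = Mul(-747, Add(-2126, -1568)) = Mul(-747, -3694) = 2759418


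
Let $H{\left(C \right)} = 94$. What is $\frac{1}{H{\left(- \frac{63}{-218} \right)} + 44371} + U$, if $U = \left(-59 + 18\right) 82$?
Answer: $- \frac{149491329}{44465} \approx -3362.0$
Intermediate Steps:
$U = -3362$ ($U = \left(-41\right) 82 = -3362$)
$\frac{1}{H{\left(- \frac{63}{-218} \right)} + 44371} + U = \frac{1}{94 + 44371} - 3362 = \frac{1}{44465} - 3362 = - \frac{149491329}{44465}$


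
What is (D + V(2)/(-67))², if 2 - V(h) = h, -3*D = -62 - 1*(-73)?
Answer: 121/9 ≈ 13.444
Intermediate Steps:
D = -11/3 (D = -(-62 - 1*(-73))/3 = -(-62 + 73)/3 = -⅓*11 = -11/3 ≈ -3.6667)
V(h) = 2 - h
(D + V(2)/(-67))² = (-11/3 + (2 - 1*2)/(-67))² = (-11/3 + (2 - 2)*(-1/67))² = (-11/3 + 0*(-1/67))² = (-11/3 + 0)² = (-11/3)² = 121/9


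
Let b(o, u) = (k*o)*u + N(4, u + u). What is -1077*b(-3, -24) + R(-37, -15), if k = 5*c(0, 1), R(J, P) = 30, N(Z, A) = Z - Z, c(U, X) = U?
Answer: 30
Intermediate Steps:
N(Z, A) = 0
k = 0 (k = 5*0 = 0)
b(o, u) = 0 (b(o, u) = (0*o)*u + 0 = 0*u + 0 = 0 + 0 = 0)
-1077*b(-3, -24) + R(-37, -15) = -1077*0 + 30 = 0 + 30 = 30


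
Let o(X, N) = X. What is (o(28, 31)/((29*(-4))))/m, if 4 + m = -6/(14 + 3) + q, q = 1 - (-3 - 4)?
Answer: -119/1798 ≈ -0.066185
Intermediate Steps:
q = 8 (q = 1 - 1*(-7) = 1 + 7 = 8)
m = 62/17 (m = -4 + (-6/(14 + 3) + 8) = -4 + (-6/17 + 8) = -4 + 130/17 = 62/17 ≈ 3.6471)
(o(28, 31)/((29*(-4))))/m = (28/((29*(-4))))/(62/17) = (28/(-116))*(17/62) = (28*(-1/116))*(17/62) = -7/29*17/62 = -119/1798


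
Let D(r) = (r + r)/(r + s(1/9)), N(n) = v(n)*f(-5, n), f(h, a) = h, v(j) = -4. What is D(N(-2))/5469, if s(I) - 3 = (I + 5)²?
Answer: 1080/7253717 ≈ 0.00014889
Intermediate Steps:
s(I) = 3 + (5 + I)² (s(I) = 3 + (I + 5)² = 3 + (5 + I)²)
N(n) = 20 (N(n) = -4*(-5) = 20)
D(r) = 2*r/(2359/81 + r) (D(r) = (r + r)/(r + (3 + (5 + 1/9)²)) = (2*r)/(r + (3 + (5 + ⅑)²)) = (2*r)/(r + (3 + (46/9)²)) = (2*r)/(r + (3 + 2116/81)) = (2*r)/(r + 2359/81) = (2*r)/(2359/81 + r) = 2*r/(2359/81 + r))
D(N(-2))/5469 = (162*20/(2359 + 81*20))/5469 = (162*20/(2359 + 1620))*(1/5469) = (162*20/3979)*(1/5469) = (162*20*(1/3979))*(1/5469) = (3240/3979)*(1/5469) = 1080/7253717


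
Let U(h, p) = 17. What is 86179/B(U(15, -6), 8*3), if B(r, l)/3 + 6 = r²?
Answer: 86179/849 ≈ 101.51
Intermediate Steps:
B(r, l) = -18 + 3*r²
86179/B(U(15, -6), 8*3) = 86179/(-18 + 3*17²) = 86179/(-18 + 3*289) = 86179/(-18 + 867) = 86179/849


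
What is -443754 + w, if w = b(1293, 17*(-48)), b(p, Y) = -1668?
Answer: -445422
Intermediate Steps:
w = -1668
-443754 + w = -443754 - 1668 = -445422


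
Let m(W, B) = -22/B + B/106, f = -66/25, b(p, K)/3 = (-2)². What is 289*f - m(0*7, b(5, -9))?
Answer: -6051857/7950 ≈ -761.24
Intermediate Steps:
b(p, K) = 12 (b(p, K) = 3*(-2)² = 3*4 = 12)
f = -66/25 (f = -66*1/25 = -66/25 ≈ -2.6400)
m(W, B) = -22/B + B/106 (m(W, B) = -22/B + B*(1/106) = -22/B + B/106)
289*f - m(0*7, b(5, -9)) = 289*(-66/25) - (-22/12 + (1/106)*12) = -19074/25 - (-22*1/12 + 6/53) = -19074/25 - (-11/6 + 6/53) = -19074/25 - 1*(-547/318) = -19074/25 + 547/318 = -6051857/7950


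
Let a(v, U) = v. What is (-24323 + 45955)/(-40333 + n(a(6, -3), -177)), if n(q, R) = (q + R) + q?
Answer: -10816/20249 ≈ -0.53415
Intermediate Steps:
n(q, R) = R + 2*q (n(q, R) = (R + q) + q = R + 2*q)
(-24323 + 45955)/(-40333 + n(a(6, -3), -177)) = (-24323 + 45955)/(-40333 + (-177 + 2*6)) = 21632/(-40333 + (-177 + 12)) = 21632/(-40333 - 165) = 21632/(-40498) = 21632*(-1/40498) = -10816/20249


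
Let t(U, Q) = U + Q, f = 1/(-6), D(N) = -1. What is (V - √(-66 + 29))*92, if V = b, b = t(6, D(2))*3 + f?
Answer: 4094/3 - 92*I*√37 ≈ 1364.7 - 559.61*I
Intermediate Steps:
f = -⅙ ≈ -0.16667
t(U, Q) = Q + U
b = 89/6 (b = (-1 + 6)*3 - ⅙ = 5*3 - ⅙ = 15 - ⅙ = 89/6 ≈ 14.833)
V = 89/6 ≈ 14.833
(V - √(-66 + 29))*92 = (89/6 - √(-66 + 29))*92 = (89/6 - √(-37))*92 = (89/6 - I*√37)*92 = 4094/3 - 92*I*√37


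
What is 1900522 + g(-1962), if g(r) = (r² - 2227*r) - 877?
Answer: 10118463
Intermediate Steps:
g(r) = -877 + r² - 2227*r
1900522 + g(-1962) = 1900522 + (-877 + (-1962)² - 2227*(-1962)) = 1900522 + (-877 + 3849444 + 4369374) = 1900522 + 8217941 = 10118463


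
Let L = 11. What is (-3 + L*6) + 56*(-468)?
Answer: -26145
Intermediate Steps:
(-3 + L*6) + 56*(-468) = (-3 + 11*6) + 56*(-468) = (-3 + 66) - 26208 = 63 - 26208 = -26145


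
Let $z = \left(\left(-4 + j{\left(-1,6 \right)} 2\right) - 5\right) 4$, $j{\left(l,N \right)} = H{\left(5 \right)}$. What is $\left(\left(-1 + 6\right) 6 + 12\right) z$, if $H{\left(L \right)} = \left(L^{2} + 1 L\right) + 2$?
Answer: $9240$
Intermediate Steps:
$H{\left(L \right)} = 2 + L + L^{2}$ ($H{\left(L \right)} = \left(L^{2} + L\right) + 2 = \left(L + L^{2}\right) + 2 = 2 + L + L^{2}$)
$j{\left(l,N \right)} = 32$ ($j{\left(l,N \right)} = 2 + 5 + 5^{2} = 2 + 5 + 25 = 32$)
$z = 220$ ($z = \left(\left(-4 + 32 \cdot 2\right) - 5\right) 4 = \left(\left(-4 + 64\right) - 5\right) 4 = \left(60 - 5\right) 4 = 55 \cdot 4 = 220$)
$\left(\left(-1 + 6\right) 6 + 12\right) z = \left(\left(-1 + 6\right) 6 + 12\right) 220 = \left(5 \cdot 6 + 12\right) 220 = \left(30 + 12\right) 220 = 42 \cdot 220 = 9240$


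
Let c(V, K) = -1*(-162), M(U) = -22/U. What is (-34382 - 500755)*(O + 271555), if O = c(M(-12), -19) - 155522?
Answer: -62180243715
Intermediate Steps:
c(V, K) = 162
O = -155360 (O = 162 - 155522 = -155360)
(-34382 - 500755)*(O + 271555) = (-34382 - 500755)*(-155360 + 271555) = -535137*116195 = -62180243715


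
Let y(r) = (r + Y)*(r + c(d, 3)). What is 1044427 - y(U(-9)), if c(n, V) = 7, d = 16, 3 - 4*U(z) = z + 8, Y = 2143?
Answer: 1027275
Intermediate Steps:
U(z) = -5/4 - z/4 (U(z) = 3/4 - (z + 8)/4 = 3/4 - (8 + z)/4 = 3/4 + (-2 - z/4) = -5/4 - z/4)
y(r) = (7 + r)*(2143 + r) (y(r) = (r + 2143)*(r + 7) = (2143 + r)*(7 + r) = (7 + r)*(2143 + r))
1044427 - y(U(-9)) = 1044427 - (15001 + (-5/4 - 1/4*(-9))**2 + 2150*(-5/4 - 1/4*(-9))) = 1044427 - (15001 + (-5/4 + 9/4)**2 + 2150*(-5/4 + 9/4)) = 1044427 - (15001 + 1**2 + 2150*1) = 1044427 - (15001 + 1 + 2150) = 1044427 - 1*17152 = 1044427 - 17152 = 1027275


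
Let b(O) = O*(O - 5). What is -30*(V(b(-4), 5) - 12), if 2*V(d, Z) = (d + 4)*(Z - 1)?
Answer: -2040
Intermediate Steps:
b(O) = O*(-5 + O)
V(d, Z) = (-1 + Z)*(4 + d)/2 (V(d, Z) = ((d + 4)*(Z - 1))/2 = ((4 + d)*(-1 + Z))/2 = ((-1 + Z)*(4 + d))/2 = (-1 + Z)*(4 + d)/2)
-30*(V(b(-4), 5) - 12) = -30*((-2 + 2*5 - (-2)*(-5 - 4) + (½)*5*(-4*(-5 - 4))) - 12) = -30*((-2 + 10 - (-2)*(-9) + (½)*5*(-4*(-9))) - 12) = -30*((-2 + 10 - ½*36 + (½)*5*36) - 12) = -30*((-2 + 10 - 18 + 90) - 12) = -30*(80 - 12) = -30*68 = -2040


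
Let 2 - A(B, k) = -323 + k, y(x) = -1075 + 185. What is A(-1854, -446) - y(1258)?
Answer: 1661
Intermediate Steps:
y(x) = -890
A(B, k) = 325 - k (A(B, k) = 2 - (-323 + k) = 2 + (323 - k) = 325 - k)
A(-1854, -446) - y(1258) = (325 - 1*(-446)) - 1*(-890) = (325 + 446) + 890 = 771 + 890 = 1661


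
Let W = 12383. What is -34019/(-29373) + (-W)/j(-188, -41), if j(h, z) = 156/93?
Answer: -11273732641/1527396 ≈ -7381.0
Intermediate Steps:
j(h, z) = 52/31 (j(h, z) = 156*(1/93) = 52/31)
-34019/(-29373) + (-W)/j(-188, -41) = -34019/(-29373) + (-1*12383)/(52/31) = -34019*(-1/29373) - 12383*31/52 = 34019/29373 - 383873/52 = -11273732641/1527396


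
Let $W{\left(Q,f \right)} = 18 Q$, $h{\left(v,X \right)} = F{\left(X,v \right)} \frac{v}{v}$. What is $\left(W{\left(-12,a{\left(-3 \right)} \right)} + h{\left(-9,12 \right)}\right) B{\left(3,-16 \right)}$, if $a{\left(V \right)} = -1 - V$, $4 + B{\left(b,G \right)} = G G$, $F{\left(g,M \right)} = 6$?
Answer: $-52920$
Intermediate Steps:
$B{\left(b,G \right)} = -4 + G^{2}$ ($B{\left(b,G \right)} = -4 + G G = -4 + G^{2}$)
$h{\left(v,X \right)} = 6$ ($h{\left(v,X \right)} = 6 \frac{v}{v} = 6 \cdot 1 = 6$)
$\left(W{\left(-12,a{\left(-3 \right)} \right)} + h{\left(-9,12 \right)}\right) B{\left(3,-16 \right)} = \left(18 \left(-12\right) + 6\right) \left(-4 + \left(-16\right)^{2}\right) = \left(-216 + 6\right) \left(-4 + 256\right) = \left(-210\right) 252 = -52920$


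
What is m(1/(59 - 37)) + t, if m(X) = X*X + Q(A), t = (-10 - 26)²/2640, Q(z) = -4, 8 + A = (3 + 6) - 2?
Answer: -8487/2420 ≈ -3.5070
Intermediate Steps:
A = -1 (A = -8 + ((3 + 6) - 2) = -8 + (9 - 2) = -8 + 7 = -1)
t = 27/55 (t = (-36)²*(1/2640) = 1296*(1/2640) = 27/55 ≈ 0.49091)
m(X) = -4 + X² (m(X) = X*X - 4 = X² - 4 = -4 + X²)
m(1/(59 - 37)) + t = (-4 + (1/(59 - 37))²) + 27/55 = (-4 + (1/22)²) + 27/55 = (-4 + 1/484) + 27/55 = -1935/484 + 27/55 = -8487/2420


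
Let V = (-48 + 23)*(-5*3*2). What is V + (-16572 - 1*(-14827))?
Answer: -995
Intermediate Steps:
V = 750 (V = -(-375)*2 = -25*(-30) = 750)
V + (-16572 - 1*(-14827)) = 750 + (-16572 - 1*(-14827)) = 750 + (-16572 + 14827) = 750 - 1745 = -995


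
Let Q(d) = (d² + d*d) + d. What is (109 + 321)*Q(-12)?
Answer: 118680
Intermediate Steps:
Q(d) = d + 2*d² (Q(d) = (d² + d²) + d = 2*d² + d = d + 2*d²)
(109 + 321)*Q(-12) = (109 + 321)*(-12*(1 + 2*(-12))) = 430*(-12*(1 - 24)) = 430*(-12*(-23)) = 430*276 = 118680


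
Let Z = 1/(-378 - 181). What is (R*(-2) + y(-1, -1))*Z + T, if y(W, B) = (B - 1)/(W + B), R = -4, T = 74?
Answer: 41357/559 ≈ 73.984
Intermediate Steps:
Z = -1/559 (Z = 1/(-559) = -1/559 ≈ -0.0017889)
y(W, B) = (-1 + B)/(B + W)
(R*(-2) + y(-1, -1))*Z + T = (-4*(-2) + (-1 - 1)/(-1 - 1))*(-1/559) + 74 = (8 - 2/(-2))*(-1/559) + 74 = (8 - ½*(-2))*(-1/559) + 74 = (8 + 1)*(-1/559) + 74 = 9*(-1/559) + 74 = -9/559 + 74 = 41357/559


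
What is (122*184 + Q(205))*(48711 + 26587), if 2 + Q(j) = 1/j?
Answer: 346478551438/205 ≈ 1.6901e+9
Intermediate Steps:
Q(j) = -2 + 1/j
(122*184 + Q(205))*(48711 + 26587) = (122*184 + (-2 + 1/205))*(48711 + 26587) = (22448 + (-2 + 1/205))*75298 = (22448 - 409/205)*75298 = (4601431/205)*75298 = 346478551438/205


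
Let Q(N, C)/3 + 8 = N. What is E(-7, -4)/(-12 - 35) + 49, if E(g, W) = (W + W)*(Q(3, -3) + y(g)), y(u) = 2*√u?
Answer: 2183/47 + 16*I*√7/47 ≈ 46.447 + 0.90068*I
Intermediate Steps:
Q(N, C) = -24 + 3*N
E(g, W) = 2*W*(-15 + 2*√g) (E(g, W) = (W + W)*((-24 + 3*3) + 2*√g) = (2*W)*((-24 + 9) + 2*√g) = (2*W)*(-15 + 2*√g) = 2*W*(-15 + 2*√g))
E(-7, -4)/(-12 - 35) + 49 = (2*(-4)*(-15 + 2*√(-7)))/(-12 - 35) + 49 = (2*(-4)*(-15 + 2*(I*√7)))/(-47) + 49 = -2*(-4)*(-15 + 2*I*√7)/47 + 49 = -(120 - 16*I*√7)/47 + 49 = (-120/47 + 16*I*√7/47) + 49 = 2183/47 + 16*I*√7/47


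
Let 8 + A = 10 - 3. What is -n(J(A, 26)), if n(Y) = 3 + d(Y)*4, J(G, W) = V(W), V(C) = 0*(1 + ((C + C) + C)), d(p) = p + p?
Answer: -3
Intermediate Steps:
A = -1 (A = -8 + (10 - 3) = -8 + 7 = -1)
d(p) = 2*p
V(C) = 0 (V(C) = 0*(1 + (2*C + C)) = 0*(1 + 3*C) = 0)
J(G, W) = 0
n(Y) = 3 + 8*Y (n(Y) = 3 + (2*Y)*4 = 3 + 8*Y)
-n(J(A, 26)) = -(3 + 8*0) = -(3 + 0) = -1*3 = -3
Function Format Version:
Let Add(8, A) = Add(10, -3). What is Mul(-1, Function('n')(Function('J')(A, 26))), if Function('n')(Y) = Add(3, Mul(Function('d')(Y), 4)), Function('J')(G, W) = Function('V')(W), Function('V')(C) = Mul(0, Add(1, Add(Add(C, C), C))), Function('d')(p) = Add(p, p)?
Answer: -3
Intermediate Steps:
A = -1 (A = Add(-8, Add(10, -3)) = Add(-8, 7) = -1)
Function('d')(p) = Mul(2, p)
Function('V')(C) = 0 (Function('V')(C) = Mul(0, Add(1, Add(Mul(2, C), C))) = Mul(0, Add(1, Mul(3, C))) = 0)
Function('J')(G, W) = 0
Function('n')(Y) = Add(3, Mul(8, Y)) (Function('n')(Y) = Add(3, Mul(Mul(2, Y), 4)) = Add(3, Mul(8, Y)))
Mul(-1, Function('n')(Function('J')(A, 26))) = Mul(-1, Add(3, Mul(8, 0))) = Mul(-1, Add(3, 0)) = Mul(-1, 3) = -3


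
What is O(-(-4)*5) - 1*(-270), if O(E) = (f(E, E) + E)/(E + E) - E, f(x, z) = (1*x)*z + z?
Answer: 261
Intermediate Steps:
f(x, z) = z + x*z (f(x, z) = x*z + z = z + x*z)
O(E) = -E + (E + E*(1 + E))/(2*E) (O(E) = (E*(1 + E) + E)/(E + E) - E = (E + E*(1 + E))/((2*E)) - E = (E + E*(1 + E))*(1/(2*E)) - E = (E + E*(1 + E))/(2*E) - E = -E + (E + E*(1 + E))/(2*E))
O(-(-4)*5) - 1*(-270) = (1 - (-1)*(-4*5)/2) - 1*(-270) = (1 - (-1)*(-20)/2) + 270 = (1 - ½*20) + 270 = (1 - 10) + 270 = -9 + 270 = 261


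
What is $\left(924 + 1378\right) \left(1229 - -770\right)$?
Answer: $4601698$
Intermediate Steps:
$\left(924 + 1378\right) \left(1229 - -770\right) = 2302 \left(1229 + \left(-909 + 1679\right)\right) = 2302 \left(1229 + 770\right) = 2302 \cdot 1999 = 4601698$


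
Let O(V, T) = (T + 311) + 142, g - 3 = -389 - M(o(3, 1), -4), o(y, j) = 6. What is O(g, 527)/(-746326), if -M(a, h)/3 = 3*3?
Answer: -70/53309 ≈ -0.0013131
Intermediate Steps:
M(a, h) = -27 (M(a, h) = -9*3 = -3*9 = -27)
g = -359 (g = 3 + (-389 - 1*(-27)) = 3 + (-389 + 27) = 3 - 362 = -359)
O(V, T) = 453 + T (O(V, T) = (311 + T) + 142 = 453 + T)
O(g, 527)/(-746326) = (453 + 527)/(-746326) = 980*(-1/746326) = -70/53309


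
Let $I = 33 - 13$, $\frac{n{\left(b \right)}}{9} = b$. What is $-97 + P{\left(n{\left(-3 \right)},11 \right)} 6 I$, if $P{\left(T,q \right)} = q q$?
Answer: $14423$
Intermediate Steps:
$n{\left(b \right)} = 9 b$
$P{\left(T,q \right)} = q^{2}$
$I = 20$
$-97 + P{\left(n{\left(-3 \right)},11 \right)} 6 I = -97 + 11^{2} \cdot 6 \cdot 20 = -97 + 121 \cdot 120 = -97 + 14520 = 14423$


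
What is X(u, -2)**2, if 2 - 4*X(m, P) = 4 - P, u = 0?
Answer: 1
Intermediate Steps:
X(m, P) = -1/2 + P/4 (X(m, P) = 1/2 - (4 - P)/4 = 1/2 + (-1 + P/4) = -1/2 + P/4)
X(u, -2)**2 = (-1/2 + (1/4)*(-2))**2 = (-1/2 - 1/2)**2 = (-1)**2 = 1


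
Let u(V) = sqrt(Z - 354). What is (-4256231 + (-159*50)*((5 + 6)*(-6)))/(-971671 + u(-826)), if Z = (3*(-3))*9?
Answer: 3625820458301/944144532676 + 3731531*I*sqrt(435)/944144532676 ≈ 3.8403 + 8.2431e-5*I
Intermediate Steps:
Z = -81 (Z = -9*9 = -81)
u(V) = I*sqrt(435) (u(V) = sqrt(-81 - 354) = sqrt(-435) = I*sqrt(435))
(-4256231 + (-159*50)*((5 + 6)*(-6)))/(-971671 + u(-826)) = (-4256231 + (-159*50)*((5 + 6)*(-6)))/(-971671 + I*sqrt(435)) = (-4256231 - 87450*(-6))/(-971671 + I*sqrt(435)) = (-4256231 - 7950*(-66))/(-971671 + I*sqrt(435)) = (-4256231 + 524700)/(-971671 + I*sqrt(435)) = -3731531/(-971671 + I*sqrt(435))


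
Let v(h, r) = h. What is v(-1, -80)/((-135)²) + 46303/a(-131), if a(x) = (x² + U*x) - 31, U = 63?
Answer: 281287766/53927775 ≈ 5.2160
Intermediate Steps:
a(x) = -31 + x² + 63*x (a(x) = (x² + 63*x) - 31 = -31 + x² + 63*x)
v(-1, -80)/((-135)²) + 46303/a(-131) = -1/((-135)²) + 46303/(-31 + (-131)² + 63*(-131)) = -1/18225 + 46303/(-31 + 17161 - 8253) = -1*1/18225 + 46303/8877 = -1/18225 + 46303*(1/8877) = -1/18225 + 46303/8877 = 281287766/53927775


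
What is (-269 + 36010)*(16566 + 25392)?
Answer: 1499620878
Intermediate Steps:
(-269 + 36010)*(16566 + 25392) = 35741*41958 = 1499620878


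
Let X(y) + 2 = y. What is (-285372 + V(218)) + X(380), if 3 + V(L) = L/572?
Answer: -81509033/286 ≈ -2.8500e+5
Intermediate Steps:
V(L) = -3 + L/572
X(y) = -2 + y
(-285372 + V(218)) + X(380) = (-285372 + (-3 + (1/572)*218)) + (-2 + 380) = (-285372 + (-3 + 109/286)) + 378 = (-285372 - 749/286) + 378 = -81617141/286 + 378 = -81509033/286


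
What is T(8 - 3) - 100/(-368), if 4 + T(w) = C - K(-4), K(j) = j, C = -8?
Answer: -711/92 ≈ -7.7283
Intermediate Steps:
T(w) = -8 (T(w) = -4 + (-8 - 1*(-4)) = -4 + (-8 + 4) = -4 - 4 = -8)
T(8 - 3) - 100/(-368) = -8 - 100/(-368) = -8 - 100*(-1/368) = -8 + 25/92 = -711/92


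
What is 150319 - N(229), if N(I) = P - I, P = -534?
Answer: 151082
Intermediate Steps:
N(I) = -534 - I
150319 - N(229) = 150319 - (-534 - 1*229) = 150319 - (-534 - 229) = 150319 - 1*(-763) = 150319 + 763 = 151082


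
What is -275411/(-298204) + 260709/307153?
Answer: 162337781519/91594253212 ≈ 1.7724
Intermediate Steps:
-275411/(-298204) + 260709/307153 = -275411*(-1/298204) + 260709*(1/307153) = 275411/298204 + 260709/307153 = 162337781519/91594253212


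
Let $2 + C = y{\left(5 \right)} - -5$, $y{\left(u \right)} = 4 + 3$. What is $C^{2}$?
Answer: $100$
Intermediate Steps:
$y{\left(u \right)} = 7$
$C = 10$ ($C = -2 + \left(7 - -5\right) = -2 + \left(7 + 5\right) = -2 + 12 = 10$)
$C^{2} = 10^{2} = 100$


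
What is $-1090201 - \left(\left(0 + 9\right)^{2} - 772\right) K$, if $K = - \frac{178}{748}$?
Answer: $- \frac{407796673}{374} \approx -1.0904 \cdot 10^{6}$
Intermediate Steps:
$K = - \frac{89}{374}$ ($K = \left(-178\right) \frac{1}{748} = - \frac{89}{374} \approx -0.23797$)
$-1090201 - \left(\left(0 + 9\right)^{2} - 772\right) K = -1090201 - \left(\left(0 + 9\right)^{2} - 772\right) \left(- \frac{89}{374}\right) = -1090201 - \left(9^{2} - 772\right) \left(- \frac{89}{374}\right) = -1090201 - \left(81 - 772\right) \left(- \frac{89}{374}\right) = -1090201 - \left(-691\right) \left(- \frac{89}{374}\right) = -1090201 - \frac{61499}{374} = - \frac{407796673}{374}$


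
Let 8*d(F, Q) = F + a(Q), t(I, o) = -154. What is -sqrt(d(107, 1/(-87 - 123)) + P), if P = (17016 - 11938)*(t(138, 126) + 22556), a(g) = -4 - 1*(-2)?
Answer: -sqrt(1820117906)/4 ≈ -10666.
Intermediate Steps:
a(g) = -2 (a(g) = -4 + 2 = -2)
d(F, Q) = -1/4 + F/8 (d(F, Q) = (F - 2)/8 = (-2 + F)/8 = -1/4 + F/8)
P = 113757356 (P = (17016 - 11938)*(-154 + 22556) = 5078*22402 = 113757356)
-sqrt(d(107, 1/(-87 - 123)) + P) = -sqrt((-1/4 + (1/8)*107) + 113757356) = -sqrt((-1/4 + 107/8) + 113757356) = -sqrt(105/8 + 113757356) = -sqrt(910058953/8) = -sqrt(1820117906)/4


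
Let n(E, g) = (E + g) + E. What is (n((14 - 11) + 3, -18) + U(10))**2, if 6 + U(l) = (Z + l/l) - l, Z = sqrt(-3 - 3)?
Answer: (-21 + I*sqrt(6))**2 ≈ 435.0 - 102.88*I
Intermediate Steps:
Z = I*sqrt(6) (Z = sqrt(-6) = I*sqrt(6) ≈ 2.4495*I)
n(E, g) = g + 2*E
U(l) = -5 - l + I*sqrt(6) (U(l) = -6 + ((I*sqrt(6) + l/l) - l) = -6 + ((I*sqrt(6) + 1) - l) = -6 + ((1 + I*sqrt(6)) - l) = -6 + (1 - l + I*sqrt(6)) = -5 - l + I*sqrt(6))
(n((14 - 11) + 3, -18) + U(10))**2 = ((-18 + 2*((14 - 11) + 3)) + (-5 - 1*10 + I*sqrt(6)))**2 = ((-18 + 2*(3 + 3)) + (-5 - 10 + I*sqrt(6)))**2 = ((-18 + 2*6) + (-15 + I*sqrt(6)))**2 = ((-18 + 12) + (-15 + I*sqrt(6)))**2 = (-6 + (-15 + I*sqrt(6)))**2 = (-21 + I*sqrt(6))**2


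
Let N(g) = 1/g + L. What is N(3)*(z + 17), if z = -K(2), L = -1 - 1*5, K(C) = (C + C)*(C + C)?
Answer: -17/3 ≈ -5.6667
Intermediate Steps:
K(C) = 4*C**2 (K(C) = (2*C)*(2*C) = 4*C**2)
L = -6 (L = -1 - 5 = -6)
N(g) = -6 + 1/g (N(g) = 1/g - 6 = -6 + 1/g)
z = -16 (z = -4*2**2 = -4*4 = -1*16 = -16)
N(3)*(z + 17) = (-6 + 1/3)*(-16 + 17) = (-6 + 1/3)*1 = -17/3*1 = -17/3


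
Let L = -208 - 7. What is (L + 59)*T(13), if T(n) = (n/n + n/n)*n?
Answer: -4056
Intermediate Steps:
L = -215
T(n) = 2*n (T(n) = (1 + 1)*n = 2*n)
(L + 59)*T(13) = (-215 + 59)*(2*13) = -156*26 = -4056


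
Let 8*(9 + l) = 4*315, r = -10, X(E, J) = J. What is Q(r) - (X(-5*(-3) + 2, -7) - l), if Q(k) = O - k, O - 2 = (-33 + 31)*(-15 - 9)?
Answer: 431/2 ≈ 215.50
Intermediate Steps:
l = 297/2 (l = -9 + (4*315)/8 = -9 + (⅛)*1260 = -9 + 315/2 = 297/2 ≈ 148.50)
O = 50 (O = 2 + (-33 + 31)*(-15 - 9) = 2 - 2*(-24) = 2 + 48 = 50)
Q(k) = 50 - k
Q(r) - (X(-5*(-3) + 2, -7) - l) = (50 - 1*(-10)) - (-7 - 1*297/2) = (50 + 10) - (-7 - 297/2) = 60 - 1*(-311/2) = 60 + 311/2 = 431/2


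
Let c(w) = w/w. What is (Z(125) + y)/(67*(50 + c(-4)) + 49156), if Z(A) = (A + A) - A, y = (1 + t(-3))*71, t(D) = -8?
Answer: -372/52573 ≈ -0.0070759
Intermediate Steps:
y = -497 (y = (1 - 8)*71 = -7*71 = -497)
Z(A) = A (Z(A) = 2*A - A = A)
c(w) = 1
(Z(125) + y)/(67*(50 + c(-4)) + 49156) = (125 - 497)/(67*(50 + 1) + 49156) = -372/(67*51 + 49156) = -372/(3417 + 49156) = -372/52573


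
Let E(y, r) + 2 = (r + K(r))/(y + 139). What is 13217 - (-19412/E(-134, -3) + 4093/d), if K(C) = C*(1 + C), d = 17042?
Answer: -77416373/119294 ≈ -648.95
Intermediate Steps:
E(y, r) = -2 + (r + r*(1 + r))/(139 + y) (E(y, r) = -2 + (r + r*(1 + r))/(y + 139) = -2 + (r + r*(1 + r))/(139 + y))
13217 - (-19412/E(-134, -3) + 4093/d) = 13217 - (-19412*(139 - 134)/(-278 - 3 - 2*(-134) - 3*(1 - 3)) + 4093/17042) = 13217 - (-19412*5/(-278 - 3 + 268 - 3*(-2)) + 4093*(1/17042)) = 13217 - (-19412*5/(-278 - 3 + 268 + 6) + 4093/17042) = 13217 - (-19412/((⅕)*(-7)) + 4093/17042) = 13217 - (-19412/(-7/5) + 4093/17042) = 13217 - (-19412*(-5/7) + 4093/17042) = 13217 - (97060/7 + 4093/17042) = 13217 - 1*1654125171/119294 = 13217 - 1654125171/119294 = -77416373/119294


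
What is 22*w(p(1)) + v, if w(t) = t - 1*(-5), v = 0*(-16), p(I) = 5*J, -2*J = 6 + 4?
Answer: -440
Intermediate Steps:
J = -5 (J = -(6 + 4)/2 = -1/2*10 = -5)
p(I) = -25 (p(I) = 5*(-5) = -25)
v = 0
w(t) = 5 + t (w(t) = t + 5 = 5 + t)
22*w(p(1)) + v = 22*(5 - 25) + 0 = 22*(-20) + 0 = -440 + 0 = -440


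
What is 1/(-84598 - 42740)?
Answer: -1/127338 ≈ -7.8531e-6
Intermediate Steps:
1/(-84598 - 42740) = 1/(-127338) = -1/127338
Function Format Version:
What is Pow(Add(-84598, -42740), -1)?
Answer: Rational(-1, 127338) ≈ -7.8531e-6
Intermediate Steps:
Pow(Add(-84598, -42740), -1) = Pow(-127338, -1) = Rational(-1, 127338)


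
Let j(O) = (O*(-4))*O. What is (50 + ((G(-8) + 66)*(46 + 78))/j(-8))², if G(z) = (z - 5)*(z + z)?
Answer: 7006609/1024 ≈ 6842.4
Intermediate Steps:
G(z) = 2*z*(-5 + z) (G(z) = (-5 + z)*(2*z) = 2*z*(-5 + z))
j(O) = -4*O² (j(O) = (-4*O)*O = -4*O²)
(50 + ((G(-8) + 66)*(46 + 78))/j(-8))² = (50 + ((2*(-8)*(-5 - 8) + 66)*(46 + 78))/((-4*(-8)²)))² = (50 + ((2*(-8)*(-13) + 66)*124)/((-4*64)))² = (50 + ((208 + 66)*124)/(-256))² = (50 + (274*124)*(-1/256))² = (50 + 33976*(-1/256))² = (50 - 4247/32)² = (-2647/32)² = 7006609/1024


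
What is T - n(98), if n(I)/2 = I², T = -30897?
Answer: -50105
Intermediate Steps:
n(I) = 2*I²
T - n(98) = -30897 - 2*98² = -30897 - 2*9604 = -30897 - 1*19208 = -30897 - 19208 = -50105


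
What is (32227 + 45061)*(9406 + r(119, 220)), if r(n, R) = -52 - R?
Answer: 705948592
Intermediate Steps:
(32227 + 45061)*(9406 + r(119, 220)) = (32227 + 45061)*(9406 + (-52 - 1*220)) = 77288*(9406 + (-52 - 220)) = 77288*(9406 - 272) = 77288*9134 = 705948592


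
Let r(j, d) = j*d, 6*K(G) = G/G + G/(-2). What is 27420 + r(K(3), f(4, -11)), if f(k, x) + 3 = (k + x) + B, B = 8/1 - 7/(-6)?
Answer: 1974245/72 ≈ 27420.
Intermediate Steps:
B = 55/6 (B = 8*1 - 7*(-⅙) = 8 + 7/6 = 55/6 ≈ 9.1667)
K(G) = ⅙ - G/12 (K(G) = (G/G + G/(-2))/6 = (1 + G*(-½))/6 = (1 - G/2)/6 = ⅙ - G/12)
f(k, x) = 37/6 + k + x (f(k, x) = -3 + ((k + x) + 55/6) = -3 + (55/6 + k + x) = 37/6 + k + x)
r(j, d) = d*j
27420 + r(K(3), f(4, -11)) = 27420 + (37/6 + 4 - 11)*(⅙ - 1/12*3) = 27420 - 5*(⅙ - ¼)/6 = 27420 - ⅚*(-1/12) = 27420 + 5/72 = 1974245/72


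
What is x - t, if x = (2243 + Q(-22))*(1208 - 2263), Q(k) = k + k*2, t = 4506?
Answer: -2301241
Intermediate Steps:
Q(k) = 3*k (Q(k) = k + 2*k = 3*k)
x = -2296735 (x = (2243 + 3*(-22))*(1208 - 2263) = (2243 - 66)*(-1055) = 2177*(-1055) = -2296735)
x - t = -2296735 - 1*4506 = -2296735 - 4506 = -2301241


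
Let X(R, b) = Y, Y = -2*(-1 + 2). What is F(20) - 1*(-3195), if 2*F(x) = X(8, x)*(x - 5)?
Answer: 3180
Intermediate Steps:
Y = -2 (Y = -2*1 = -2)
X(R, b) = -2
F(x) = 5 - x (F(x) = (-2*(x - 5))/2 = (-2*(-5 + x))/2 = (10 - 2*x)/2 = 5 - x)
F(20) - 1*(-3195) = (5 - 1*20) - 1*(-3195) = (5 - 20) + 3195 = -15 + 3195 = 3180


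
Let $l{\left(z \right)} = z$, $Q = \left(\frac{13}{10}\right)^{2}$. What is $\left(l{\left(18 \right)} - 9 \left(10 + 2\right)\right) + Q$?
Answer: $- \frac{8831}{100} \approx -88.31$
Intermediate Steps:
$Q = \frac{169}{100}$ ($Q = \left(13 \cdot \frac{1}{10}\right)^{2} = \left(\frac{13}{10}\right)^{2} = \frac{169}{100} \approx 1.69$)
$\left(l{\left(18 \right)} - 9 \left(10 + 2\right)\right) + Q = \left(18 - 9 \left(10 + 2\right)\right) + \frac{169}{100} = \left(18 - 108\right) + \frac{169}{100} = -90 + \frac{169}{100} = - \frac{8831}{100}$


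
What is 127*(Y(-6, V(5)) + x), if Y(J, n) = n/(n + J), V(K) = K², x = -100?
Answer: -238125/19 ≈ -12533.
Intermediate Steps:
Y(J, n) = n/(J + n)
127*(Y(-6, V(5)) + x) = 127*(5²/(-6 + 5²) - 100) = 127*(25/(-6 + 25) - 100) = 127*(25/19 - 100) = 127*(-1875/19) = -238125/19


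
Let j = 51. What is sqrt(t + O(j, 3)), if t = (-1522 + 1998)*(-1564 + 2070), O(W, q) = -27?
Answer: sqrt(240829) ≈ 490.74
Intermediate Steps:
t = 240856 (t = 476*506 = 240856)
sqrt(t + O(j, 3)) = sqrt(240856 - 27) = sqrt(240829)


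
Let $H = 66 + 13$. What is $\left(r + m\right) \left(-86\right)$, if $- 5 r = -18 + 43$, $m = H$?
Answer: $-6364$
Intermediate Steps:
$H = 79$
$m = 79$
$r = -5$ ($r = - \frac{-18 + 43}{5} = \left(- \frac{1}{5}\right) 25 = -5$)
$\left(r + m\right) \left(-86\right) = \left(-5 + 79\right) \left(-86\right) = 74 \left(-86\right) = -6364$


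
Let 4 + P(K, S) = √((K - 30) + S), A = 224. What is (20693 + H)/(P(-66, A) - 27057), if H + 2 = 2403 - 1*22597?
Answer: -13449317/732297593 - 3976*√2/732297593 ≈ -0.018374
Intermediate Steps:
H = -20196 (H = -2 + (2403 - 1*22597) = -2 + (2403 - 22597) = -2 - 20194 = -20196)
P(K, S) = -4 + √(-30 + K + S) (P(K, S) = -4 + √((K - 30) + S) = -4 + √((-30 + K) + S) = -4 + √(-30 + K + S))
(20693 + H)/(P(-66, A) - 27057) = (20693 - 20196)/((-4 + √(-30 - 66 + 224)) - 27057) = 497/((-4 + √128) - 27057) = 497/((-4 + 8*√2) - 27057) = 497/(-27061 + 8*√2)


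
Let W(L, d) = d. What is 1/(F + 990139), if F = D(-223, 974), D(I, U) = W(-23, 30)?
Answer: 1/990169 ≈ 1.0099e-6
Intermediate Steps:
D(I, U) = 30
F = 30
1/(F + 990139) = 1/(30 + 990139) = 1/990169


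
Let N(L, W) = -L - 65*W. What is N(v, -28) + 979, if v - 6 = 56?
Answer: 2737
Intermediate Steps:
v = 62 (v = 6 + 56 = 62)
N(v, -28) + 979 = (-1*62 - 65*(-28)) + 979 = (-62 + 1820) + 979 = 1758 + 979 = 2737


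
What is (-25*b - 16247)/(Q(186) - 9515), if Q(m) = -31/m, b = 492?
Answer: 171282/57091 ≈ 3.0002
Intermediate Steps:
(-25*b - 16247)/(Q(186) - 9515) = (-25*492 - 16247)/(-31/186 - 9515) = (-12300 - 16247)/(-31*1/186 - 9515) = -28547/(-⅙ - 9515) = -28547/(-57091/6) = -28547*(-6/57091) = 171282/57091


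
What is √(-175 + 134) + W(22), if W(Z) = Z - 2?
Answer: 20 + I*√41 ≈ 20.0 + 6.4031*I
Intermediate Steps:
W(Z) = -2 + Z
√(-175 + 134) + W(22) = √(-175 + 134) + (-2 + 22) = √(-41) + 20 = I*√41 + 20 = 20 + I*√41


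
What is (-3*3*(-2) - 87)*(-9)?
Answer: 621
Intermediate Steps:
(-3*3*(-2) - 87)*(-9) = (-9*(-2) - 87)*(-9) = (18 - 87)*(-9) = -69*(-9) = 621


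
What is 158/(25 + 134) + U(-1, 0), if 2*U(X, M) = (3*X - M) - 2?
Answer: -479/318 ≈ -1.5063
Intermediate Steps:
U(X, M) = -1 - M/2 + 3*X/2 (U(X, M) = ((3*X - M) - 2)/2 = ((-M + 3*X) - 2)/2 = (-2 - M + 3*X)/2 = -1 - M/2 + 3*X/2)
158/(25 + 134) + U(-1, 0) = 158/(25 + 134) + (-1 - ½*0 + (3/2)*(-1)) = 158/159 + (-1 + 0 - 3/2) = (1/159)*158 - 5/2 = 158/159 - 5/2 = -479/318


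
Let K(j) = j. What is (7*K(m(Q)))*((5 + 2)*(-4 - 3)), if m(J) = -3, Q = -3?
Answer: 1029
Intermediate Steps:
(7*K(m(Q)))*((5 + 2)*(-4 - 3)) = (7*(-3))*((5 + 2)*(-4 - 3)) = -147*(-7) = -21*(-49) = 1029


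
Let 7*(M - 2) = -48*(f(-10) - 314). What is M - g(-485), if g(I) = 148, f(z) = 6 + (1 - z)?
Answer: 13234/7 ≈ 1890.6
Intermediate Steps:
f(z) = 7 - z
M = 14270/7 (M = 2 + (-48*((7 - 1*(-10)) - 314))/7 = 2 + (-48*((7 + 10) - 314))/7 = 2 + (-48*(17 - 314))/7 = 2 + (-48*(-297))/7 = 2 + (⅐)*14256 = 2 + 14256/7 = 14270/7 ≈ 2038.6)
M - g(-485) = 14270/7 - 1*148 = 14270/7 - 148 = 13234/7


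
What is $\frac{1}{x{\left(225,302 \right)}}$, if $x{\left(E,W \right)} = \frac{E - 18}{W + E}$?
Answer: $\frac{527}{207} \approx 2.5459$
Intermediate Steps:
$x{\left(E,W \right)} = \frac{-18 + E}{E + W}$
$\frac{1}{x{\left(225,302 \right)}} = \frac{1}{\frac{1}{225 + 302} \left(-18 + 225\right)} = \frac{1}{\frac{1}{527} \cdot 207} = \frac{1}{\frac{207}{527}} = \frac{527}{207}$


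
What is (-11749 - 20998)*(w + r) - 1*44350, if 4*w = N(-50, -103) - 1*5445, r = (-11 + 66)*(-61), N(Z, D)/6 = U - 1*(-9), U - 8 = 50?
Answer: 604430461/4 ≈ 1.5111e+8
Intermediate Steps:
U = 58 (U = 8 + 50 = 58)
N(Z, D) = 402 (N(Z, D) = 6*(58 - 1*(-9)) = 6*(58 + 9) = 6*67 = 402)
r = -3355 (r = 55*(-61) = -3355)
w = -5043/4 (w = (402 - 1*5445)/4 = (402 - 5445)/4 = (¼)*(-5043) = -5043/4 ≈ -1260.8)
(-11749 - 20998)*(w + r) - 1*44350 = (-11749 - 20998)*(-5043/4 - 3355) - 1*44350 = -32747*(-18463/4) - 44350 = 604607861/4 - 44350 = 604430461/4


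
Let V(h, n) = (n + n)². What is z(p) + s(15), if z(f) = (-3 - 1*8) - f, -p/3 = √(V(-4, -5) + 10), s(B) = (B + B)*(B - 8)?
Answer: 199 + 3*√110 ≈ 230.46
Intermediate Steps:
V(h, n) = 4*n² (V(h, n) = (2*n)² = 4*n²)
s(B) = 2*B*(-8 + B) (s(B) = (2*B)*(-8 + B) = 2*B*(-8 + B))
p = -3*√110 (p = -3*√(4*(-5)² + 10) = -3*√(4*25 + 10) = -3*√(100 + 10) = -3*√110 ≈ -31.464)
z(f) = -11 - f (z(f) = (-3 - 8) - f = -11 - f)
z(p) + s(15) = (-11 - (-3)*√110) + 2*15*(-8 + 15) = (-11 + 3*√110) + 2*15*7 = (-11 + 3*√110) + 210 = 199 + 3*√110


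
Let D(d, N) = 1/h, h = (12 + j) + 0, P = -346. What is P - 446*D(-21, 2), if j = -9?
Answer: -1484/3 ≈ -494.67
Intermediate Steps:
h = 3 (h = (12 - 9) + 0 = 3 + 0 = 3)
D(d, N) = ⅓ (D(d, N) = 1/3 = ⅓)
P - 446*D(-21, 2) = -346 - 446*⅓ = -346 - 446/3 = -1484/3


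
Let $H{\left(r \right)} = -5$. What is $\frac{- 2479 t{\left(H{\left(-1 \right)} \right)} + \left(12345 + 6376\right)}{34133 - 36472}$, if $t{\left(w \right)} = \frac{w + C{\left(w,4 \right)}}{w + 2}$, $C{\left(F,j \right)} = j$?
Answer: $- \frac{53684}{7017} \approx -7.6506$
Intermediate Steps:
$t{\left(w \right)} = \frac{4 + w}{2 + w}$ ($t{\left(w \right)} = \frac{w + 4}{w + 2} = \frac{4 + w}{2 + w}$)
$\frac{- 2479 t{\left(H{\left(-1 \right)} \right)} + \left(12345 + 6376\right)}{34133 - 36472} = \frac{- 2479 \frac{4 - 5}{2 - 5} + \left(12345 + 6376\right)}{34133 - 36472} = \frac{- 2479 \frac{1}{-3} \left(-1\right) + 18721}{-2339} = \left(- 2479 \left(\left(- \frac{1}{3}\right) \left(-1\right)\right) + 18721\right) \left(- \frac{1}{2339}\right) = \left(\left(-2479\right) \frac{1}{3} + 18721\right) \left(- \frac{1}{2339}\right) = \left(- \frac{2479}{3} + 18721\right) \left(- \frac{1}{2339}\right) = \frac{53684}{3} \left(- \frac{1}{2339}\right) = - \frac{53684}{7017}$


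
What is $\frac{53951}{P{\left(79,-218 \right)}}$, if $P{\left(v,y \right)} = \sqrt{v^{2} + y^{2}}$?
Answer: $\frac{53951 \sqrt{53765}}{53765} \approx 232.68$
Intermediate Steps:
$\frac{53951}{P{\left(79,-218 \right)}} = \frac{53951}{\sqrt{79^{2} + \left(-218\right)^{2}}} = \frac{53951}{\sqrt{6241 + 47524}} = \frac{53951}{\sqrt{53765}} = 53951 \frac{\sqrt{53765}}{53765} = \frac{53951 \sqrt{53765}}{53765}$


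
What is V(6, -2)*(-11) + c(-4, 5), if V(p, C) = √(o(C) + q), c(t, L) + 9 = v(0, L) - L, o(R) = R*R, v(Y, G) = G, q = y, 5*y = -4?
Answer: -9 - 44*√5/5 ≈ -28.677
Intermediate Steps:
y = -⅘ (y = (⅕)*(-4) = -⅘ ≈ -0.80000)
q = -⅘ ≈ -0.80000
o(R) = R²
c(t, L) = -9 (c(t, L) = -9 + (L - L) = -9 + 0 = -9)
V(p, C) = √(-⅘ + C²) (V(p, C) = √(C² - ⅘) = √(-⅘ + C²))
V(6, -2)*(-11) + c(-4, 5) = (√(-20 + 25*(-2)²)/5)*(-11) - 9 = (√(-20 + 25*4)/5)*(-11) - 9 = (√(-20 + 100)/5)*(-11) - 9 = (√80/5)*(-11) - 9 = ((4*√5)/5)*(-11) - 9 = (4*√5/5)*(-11) - 9 = -44*√5/5 - 9 = -9 - 44*√5/5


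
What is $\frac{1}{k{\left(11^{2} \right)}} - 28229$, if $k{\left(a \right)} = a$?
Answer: $- \frac{3415708}{121} \approx -28229.0$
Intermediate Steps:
$\frac{1}{k{\left(11^{2} \right)}} - 28229 = \frac{1}{11^{2}} - 28229 = \frac{1}{121} - 28229 = - \frac{3415708}{121}$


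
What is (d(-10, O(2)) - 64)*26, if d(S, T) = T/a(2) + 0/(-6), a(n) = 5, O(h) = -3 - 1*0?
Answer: -8398/5 ≈ -1679.6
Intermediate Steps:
O(h) = -3 (O(h) = -3 + 0 = -3)
d(S, T) = T/5 (d(S, T) = T/5 + 0/(-6) = T*(⅕) + 0*(-⅙) = T/5 + 0 = T/5)
(d(-10, O(2)) - 64)*26 = ((⅕)*(-3) - 64)*26 = (-⅗ - 64)*26 = -323/5*26 = -8398/5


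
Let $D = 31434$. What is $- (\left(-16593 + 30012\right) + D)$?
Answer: $-44853$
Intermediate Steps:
$- (\left(-16593 + 30012\right) + D) = - (\left(-16593 + 30012\right) + 31434) = - (13419 + 31434) = \left(-1\right) 44853 = -44853$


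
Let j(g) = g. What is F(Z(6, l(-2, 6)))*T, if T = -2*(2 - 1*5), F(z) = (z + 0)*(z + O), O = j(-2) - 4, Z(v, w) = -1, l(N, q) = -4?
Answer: 42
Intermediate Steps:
O = -6 (O = -2 - 4 = -6)
F(z) = z*(-6 + z) (F(z) = (z + 0)*(z - 6) = z*(-6 + z))
T = 6 (T = -2*(2 - 5) = -2*(-3) = 6)
F(Z(6, l(-2, 6)))*T = -(-6 - 1)*6 = -1*(-7)*6 = 7*6 = 42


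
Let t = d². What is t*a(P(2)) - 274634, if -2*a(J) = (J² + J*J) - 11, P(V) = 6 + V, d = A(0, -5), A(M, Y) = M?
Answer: -274634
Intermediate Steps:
d = 0
a(J) = 11/2 - J² (a(J) = -((J² + J*J) - 11)/2 = -((J² + J²) - 11)/2 = -(2*J² - 11)/2 = -(-11 + 2*J²)/2 = 11/2 - J²)
t = 0 (t = 0² = 0)
t*a(P(2)) - 274634 = 0*(11/2 - (6 + 2)²) - 274634 = 0*(11/2 - 1*8²) - 274634 = 0*(11/2 - 1*64) - 274634 = 0*(11/2 - 64) - 274634 = 0*(-117/2) - 274634 = 0 - 274634 = -274634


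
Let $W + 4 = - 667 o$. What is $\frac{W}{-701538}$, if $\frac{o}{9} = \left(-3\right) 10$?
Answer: $- \frac{90043}{350769} \approx -0.2567$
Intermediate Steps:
$o = -270$ ($o = 9 \left(\left(-3\right) 10\right) = 9 \left(-30\right) = -270$)
$W = 180086$ ($W = -4 - -180090 = -4 + 180090 = 180086$)
$\frac{W}{-701538} = \frac{180086}{-701538} = 180086 \left(- \frac{1}{701538}\right) = - \frac{90043}{350769}$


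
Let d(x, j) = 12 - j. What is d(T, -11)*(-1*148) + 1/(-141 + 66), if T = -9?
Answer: -255301/75 ≈ -3404.0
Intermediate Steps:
d(T, -11)*(-1*148) + 1/(-141 + 66) = (12 - 1*(-11))*(-1*148) + 1/(-141 + 66) = (12 + 11)*(-148) + 1/(-75) = 23*(-148) - 1/75 = -3404 - 1/75 = -255301/75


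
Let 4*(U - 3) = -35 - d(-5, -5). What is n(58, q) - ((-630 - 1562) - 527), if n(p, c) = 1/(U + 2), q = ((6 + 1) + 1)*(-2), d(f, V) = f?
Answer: 13593/5 ≈ 2718.6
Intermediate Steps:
q = -16 (q = (7 + 1)*(-2) = 8*(-2) = -16)
U = -9/2 (U = 3 + (-35 - 1*(-5))/4 = 3 + (-35 + 5)/4 = 3 + (¼)*(-30) = 3 - 15/2 = -9/2 ≈ -4.5000)
n(p, c) = -⅖ (n(p, c) = 1/(-9/2 + 2) = 1/(-5/2) = -⅖)
n(58, q) - ((-630 - 1562) - 527) = -⅖ - ((-630 - 1562) - 527) = -⅖ - (-2192 - 527) = -⅖ - 1*(-2719) = -⅖ + 2719 = 13593/5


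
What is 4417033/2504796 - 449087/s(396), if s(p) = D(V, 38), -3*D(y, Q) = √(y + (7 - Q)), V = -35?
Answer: 4417033/2504796 - 449087*I*√66/22 ≈ 1.7634 - 1.6584e+5*I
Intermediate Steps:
D(y, Q) = -√(7 + y - Q)/3 (D(y, Q) = -√(y + (7 - Q))/3 = -√(7 + y - Q)/3)
s(p) = -I*√66/3 (s(p) = -√(7 - 35 - 1*38)/3 = -√(7 - 35 - 38)/3 = -I*√66/3)
4417033/2504796 - 449087/s(396) = 4417033/2504796 - 449087*I*√66/22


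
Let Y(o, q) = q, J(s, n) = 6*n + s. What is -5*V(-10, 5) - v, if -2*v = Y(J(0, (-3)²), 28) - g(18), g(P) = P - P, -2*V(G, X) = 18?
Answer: 59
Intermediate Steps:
V(G, X) = -9 (V(G, X) = -½*18 = -9)
J(s, n) = s + 6*n
g(P) = 0
v = -14 (v = -(28 - 1*0)/2 = -(28 + 0)/2 = -½*28 = -14)
-5*V(-10, 5) - v = -5*(-9) - 1*(-14) = 45 + 14 = 59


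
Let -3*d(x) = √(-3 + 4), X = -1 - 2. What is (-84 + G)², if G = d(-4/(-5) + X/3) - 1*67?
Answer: 206116/9 ≈ 22902.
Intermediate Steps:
X = -3
d(x) = -⅓ (d(x) = -√(-3 + 4)/3 = -√1/3 = -⅓*1 = -⅓)
G = -202/3 (G = -⅓ - 1*67 = -⅓ - 67 = -202/3 ≈ -67.333)
(-84 + G)² = (-84 - 202/3)² = (-454/3)² = 206116/9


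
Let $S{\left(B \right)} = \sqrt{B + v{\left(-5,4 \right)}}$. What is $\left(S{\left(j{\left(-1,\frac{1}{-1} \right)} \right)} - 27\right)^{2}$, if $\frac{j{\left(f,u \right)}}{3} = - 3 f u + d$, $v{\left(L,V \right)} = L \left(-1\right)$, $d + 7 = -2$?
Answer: $\left(27 - i \sqrt{31}\right)^{2} \approx 698.0 - 300.66 i$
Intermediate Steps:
$d = -9$ ($d = -7 - 2 = -9$)
$v{\left(L,V \right)} = - L$
$j{\left(f,u \right)} = -27 - 9 f u$ ($j{\left(f,u \right)} = 3 \left(- 3 f u - 9\right) = 3 \left(-9 - 3 f u\right) = -27 - 9 f u$)
$S{\left(B \right)} = \sqrt{5 + B}$ ($S{\left(B \right)} = \sqrt{B - -5} = \sqrt{B + 5} = \sqrt{5 + B}$)
$\left(S{\left(j{\left(-1,\frac{1}{-1} \right)} \right)} - 27\right)^{2} = \left(\sqrt{5 - \left(27 - \frac{9}{-1}\right)} - 27\right)^{2} = \left(\sqrt{5 - \left(27 - -9\right)} - 27\right)^{2} = \left(\sqrt{5 - 36} - 27\right)^{2} = \left(\sqrt{-31} - 27\right)^{2} = \left(i \sqrt{31} - 27\right)^{2} = \left(-27 + i \sqrt{31}\right)^{2}$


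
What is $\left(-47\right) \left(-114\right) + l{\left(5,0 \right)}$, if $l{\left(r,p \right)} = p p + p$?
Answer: $5358$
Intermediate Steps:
$l{\left(r,p \right)} = p + p^{2}$ ($l{\left(r,p \right)} = p^{2} + p = p + p^{2}$)
$\left(-47\right) \left(-114\right) + l{\left(5,0 \right)} = \left(-47\right) \left(-114\right) + 0 \left(1 + 0\right) = 5358 + 0 \cdot 1 = 5358 + 0 = 5358$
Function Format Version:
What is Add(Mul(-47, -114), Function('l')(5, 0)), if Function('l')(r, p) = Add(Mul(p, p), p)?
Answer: 5358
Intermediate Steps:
Function('l')(r, p) = Add(p, Pow(p, 2)) (Function('l')(r, p) = Add(Pow(p, 2), p) = Add(p, Pow(p, 2)))
Add(Mul(-47, -114), Function('l')(5, 0)) = Add(Mul(-47, -114), Mul(0, Add(1, 0))) = Add(5358, Mul(0, 1)) = Add(5358, 0) = 5358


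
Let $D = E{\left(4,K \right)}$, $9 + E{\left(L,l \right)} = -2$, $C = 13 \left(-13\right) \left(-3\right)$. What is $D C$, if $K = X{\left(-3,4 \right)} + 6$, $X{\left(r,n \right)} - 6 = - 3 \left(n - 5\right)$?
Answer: $-5577$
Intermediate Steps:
$C = 507$ ($C = \left(-169\right) \left(-3\right) = 507$)
$X{\left(r,n \right)} = 21 - 3 n$ ($X{\left(r,n \right)} = 6 - 3 \left(n - 5\right) = 6 - 3 \left(-5 + n\right) = 6 - \left(-15 + 3 n\right) = 21 - 3 n$)
$K = 15$ ($K = \left(21 - 12\right) + 6 = 9 + 6 = 15$)
$E{\left(L,l \right)} = -11$ ($E{\left(L,l \right)} = -9 - 2 = -11$)
$D = -11$
$D C = \left(-11\right) 507 = -5577$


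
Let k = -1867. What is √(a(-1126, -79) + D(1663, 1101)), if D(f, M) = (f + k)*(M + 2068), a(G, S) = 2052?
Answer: 2*I*√161106 ≈ 802.76*I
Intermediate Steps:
D(f, M) = (-1867 + f)*(2068 + M) (D(f, M) = (f - 1867)*(M + 2068) = (-1867 + f)*(2068 + M))
√(a(-1126, -79) + D(1663, 1101)) = √(2052 + (-3860956 - 1867*1101 + 2068*1663 + 1101*1663)) = √(2052 + (-3860956 - 2055567 + 3439084 + 1830963)) = √(2052 - 646476) = √(-644424) = 2*I*√161106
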